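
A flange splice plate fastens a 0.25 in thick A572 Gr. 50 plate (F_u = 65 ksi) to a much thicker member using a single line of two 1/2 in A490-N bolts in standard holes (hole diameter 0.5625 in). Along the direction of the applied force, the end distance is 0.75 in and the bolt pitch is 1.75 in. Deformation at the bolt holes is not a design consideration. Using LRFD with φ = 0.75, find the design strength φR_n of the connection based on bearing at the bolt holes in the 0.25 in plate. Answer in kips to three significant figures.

26.9 kips

Per bolt r_n = 1.5 l_c t F_u ≤ 3.0 d t F_u; upper limit = 3.0 × 0.5 × 0.25 × 65 = 24.38 kips.
Edge bolt: l_c = 0.75 − 0.5625/2 = 0.4688 in → 1.5 × 0.4688 × 0.25 × 65 = 11.43 → r_n = 11.43 kips.
Interior bolts: l_c = 1.75 − 0.5625 = 1.188 in → 1.5 × 1.188 × 0.25 × 65 = 28.95 → r_n = 24.38 kips.
R_n = 1 × 11.43 + 1 × 24.38 = 35.8 kips.
Design strength φR_n = 0.75 × 35.8 = 26.9 kips.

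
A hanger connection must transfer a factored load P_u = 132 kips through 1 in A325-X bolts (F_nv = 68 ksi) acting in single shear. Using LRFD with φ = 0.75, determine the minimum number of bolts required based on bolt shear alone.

A_b = π·1²/4 = 0.7854 in².
Per-bolt design strength φR_n = 0.75 × 68 × 0.7854 × 1 = 40.06 kips.
n ≥ 132 / 40.06 = 3.295 → use 4 bolts.

4 bolts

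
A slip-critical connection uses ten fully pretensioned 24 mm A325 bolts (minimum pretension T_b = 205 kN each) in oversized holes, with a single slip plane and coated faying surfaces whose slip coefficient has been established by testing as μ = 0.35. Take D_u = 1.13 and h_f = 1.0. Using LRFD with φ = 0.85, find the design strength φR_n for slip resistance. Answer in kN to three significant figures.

689 kN

R_n = μ · D_u · h_f · T_b · n_s · n_b = 0.35 × 1.13 × 1.0 × 205 × 1 × 10 = 810.8 kN.
Design strength φR_n = 0.85 × 810.8 = 689 kN.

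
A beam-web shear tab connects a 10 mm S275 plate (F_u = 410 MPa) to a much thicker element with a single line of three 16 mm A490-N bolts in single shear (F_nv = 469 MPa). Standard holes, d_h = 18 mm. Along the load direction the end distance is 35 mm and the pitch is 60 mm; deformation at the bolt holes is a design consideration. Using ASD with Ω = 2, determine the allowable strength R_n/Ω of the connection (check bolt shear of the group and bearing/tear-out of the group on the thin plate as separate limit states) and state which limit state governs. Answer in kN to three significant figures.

Bolt shear: A_b = π·16²/4 = 201.1 mm²; R_n = 469 × 201.1 × 3 × 1 / 1000 = 282.9 kN → 282.9 / 2 = 141 kN.
Bearing (1.2 l_c t F_u ≤ 2.4 d t F_u): upper limit = 2.4·16·10·410 / 1000 = 157.4 kN.
  Edge l_c = 35 − 18/2 = 26 → r_n = 127.9 kN; interior l_c = 60 − 18 = 42 → r_n = 157.4 kN.
  R_n,bearing = 1·127.9 + 2·157.4 = 442.8 kN → 442.8 / 2 = 221 kN.
Bolt shear governs: 141 kN.

141 kN (bolt shear governs)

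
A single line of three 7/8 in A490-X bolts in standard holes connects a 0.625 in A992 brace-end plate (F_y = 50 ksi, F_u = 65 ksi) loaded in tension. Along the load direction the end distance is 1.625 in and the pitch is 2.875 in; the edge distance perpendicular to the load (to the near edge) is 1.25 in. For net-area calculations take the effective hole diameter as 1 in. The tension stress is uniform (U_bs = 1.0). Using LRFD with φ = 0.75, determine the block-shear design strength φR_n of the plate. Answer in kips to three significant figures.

112 kips

Shear plane L_v = 1.625 + 2·2.875 = 7.375 in; A_gv = 7.375 × 0.625 = 4.609 in².
A_nv = (7.375 − 2.5·1) × 0.625 = 3.047 in².
A_nt = (1.25 − 0.5·1) × 0.625 = 0.4688 in².
0.6 F_u A_nv = 118.8 kips; 0.6 F_y A_gv = 138.3 kips → shear rupture governs the shear term.
R_n = 118.8 + 1.0 × 65 × 0.4688 = 149.3 kips.
Design strength φR_n = 0.75 × 149.3 = 112 kips.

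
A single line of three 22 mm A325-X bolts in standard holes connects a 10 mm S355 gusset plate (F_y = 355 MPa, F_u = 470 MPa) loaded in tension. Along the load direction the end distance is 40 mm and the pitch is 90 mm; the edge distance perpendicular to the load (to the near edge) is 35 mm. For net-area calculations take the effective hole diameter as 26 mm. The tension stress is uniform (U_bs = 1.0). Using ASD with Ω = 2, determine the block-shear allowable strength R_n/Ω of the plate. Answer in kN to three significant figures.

Shear plane L_v = 40 + 2·90 = 220 mm; A_gv = 220 × 10 = 2200 mm².
A_nv = (220 − 2.5·26) × 10 = 1550 mm².
A_nt = (35 − 0.5·26) × 10 = 220 mm².
0.6 F_u A_nv = 437.1 kN; 0.6 F_y A_gv = 468.6 kN → shear rupture governs the shear term.
R_n = 437.1 + 1.0 × 470 × 220 / 1000 = 540.5 kN.
Allowable strength R_n/Ω = 540.5 / 2 = 270 kN.

270 kN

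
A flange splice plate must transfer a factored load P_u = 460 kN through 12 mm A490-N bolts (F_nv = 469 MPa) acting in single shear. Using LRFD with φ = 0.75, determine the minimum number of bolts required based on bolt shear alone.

A_b = π·12²/4 = 113.1 mm².
Per-bolt design strength φR_n = 0.75 × 469 × 113.1 × 1 / 1000 = 39.78 kN.
n ≥ 460 / 39.78 = 11.56 → use 12 bolts.

12 bolts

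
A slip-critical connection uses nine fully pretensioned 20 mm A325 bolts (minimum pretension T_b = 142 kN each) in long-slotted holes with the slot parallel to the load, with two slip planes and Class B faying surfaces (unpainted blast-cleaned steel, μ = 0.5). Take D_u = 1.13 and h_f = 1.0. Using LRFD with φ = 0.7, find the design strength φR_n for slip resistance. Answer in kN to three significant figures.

R_n = μ · D_u · h_f · T_b · n_s · n_b = 0.5 × 1.13 × 1.0 × 142 × 2 × 9 = 1444 kN.
Design strength φR_n = 0.7 × 1444 = 1010 kN.

1010 kN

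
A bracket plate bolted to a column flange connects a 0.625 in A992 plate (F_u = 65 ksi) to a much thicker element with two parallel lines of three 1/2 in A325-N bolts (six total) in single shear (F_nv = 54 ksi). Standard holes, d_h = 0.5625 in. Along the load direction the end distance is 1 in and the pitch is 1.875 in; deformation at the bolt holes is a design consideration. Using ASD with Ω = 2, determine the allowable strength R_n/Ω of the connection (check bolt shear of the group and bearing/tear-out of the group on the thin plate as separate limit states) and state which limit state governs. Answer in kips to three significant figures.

31.8 kips (bolt shear governs)

Bolt shear: A_b = π·0.5²/4 = 0.1963 in²; R_n = 54 × 0.1963 × 6 × 1 = 63.62 kips → 63.62 / 2 = 31.8 kips.
Bearing (1.2 l_c t F_u ≤ 2.4 d t F_u): upper limit = 2.4·0.5·0.625·65 = 48.75 kips.
  Edge l_c = 1 − 0.5625/2 = 0.7188 → r_n = 35.04 kips; interior l_c = 1.875 − 0.5625 = 1.312 → r_n = 48.75 kips.
  R_n,bearing = 2·35.04 + 4·48.75 = 265.1 kips → 265.1 / 2 = 133 kips.
Bolt shear governs: 31.8 kips.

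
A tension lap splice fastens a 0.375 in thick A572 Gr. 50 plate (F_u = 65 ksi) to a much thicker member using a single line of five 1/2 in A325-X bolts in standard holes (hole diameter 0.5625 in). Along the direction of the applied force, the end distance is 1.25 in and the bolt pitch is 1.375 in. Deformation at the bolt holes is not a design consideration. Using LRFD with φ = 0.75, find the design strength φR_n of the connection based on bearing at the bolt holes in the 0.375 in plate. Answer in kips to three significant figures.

Per bolt r_n = 1.5 l_c t F_u ≤ 3.0 d t F_u; upper limit = 3.0 × 0.5 × 0.375 × 65 = 36.56 kips.
Edge bolt: l_c = 1.25 − 0.5625/2 = 0.9688 in → 1.5 × 0.9688 × 0.375 × 65 = 35.42 → r_n = 35.42 kips.
Interior bolts: l_c = 1.375 − 0.5625 = 0.8125 in → 1.5 × 0.8125 × 0.375 × 65 = 29.71 → r_n = 29.71 kips.
R_n = 1 × 35.42 + 4 × 29.71 = 154.2 kips.
Design strength φR_n = 0.75 × 154.2 = 116 kips.

116 kips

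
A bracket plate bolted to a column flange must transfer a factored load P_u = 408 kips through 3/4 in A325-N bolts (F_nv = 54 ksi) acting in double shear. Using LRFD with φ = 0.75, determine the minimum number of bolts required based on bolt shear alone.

12 bolts

A_b = π·0.75²/4 = 0.4418 in².
Per-bolt design strength φR_n = 0.75 × 54 × 0.4418 × 2 = 35.78 kips.
n ≥ 408 / 35.78 = 11.4 → use 12 bolts.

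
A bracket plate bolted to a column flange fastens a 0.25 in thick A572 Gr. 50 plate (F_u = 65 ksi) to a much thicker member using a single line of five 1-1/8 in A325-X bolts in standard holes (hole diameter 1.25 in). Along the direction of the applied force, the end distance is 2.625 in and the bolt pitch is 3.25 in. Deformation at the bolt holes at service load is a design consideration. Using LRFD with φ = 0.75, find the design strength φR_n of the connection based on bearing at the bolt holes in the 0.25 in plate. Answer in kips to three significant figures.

146 kips

Per bolt r_n = 1.2 l_c t F_u ≤ 2.4 d t F_u; upper limit = 2.4 × 1.125 × 0.25 × 65 = 43.87 kips.
Edge bolt: l_c = 2.625 − 1.25/2 = 2 in → 1.2 × 2 × 0.25 × 65 = 39 → r_n = 39 kips.
Interior bolts: l_c = 3.25 − 1.25 = 2 in → 1.2 × 2 × 0.25 × 65 = 39 → r_n = 39 kips.
R_n = 1 × 39 + 4 × 39 = 195 kips.
Design strength φR_n = 0.75 × 195 = 146 kips.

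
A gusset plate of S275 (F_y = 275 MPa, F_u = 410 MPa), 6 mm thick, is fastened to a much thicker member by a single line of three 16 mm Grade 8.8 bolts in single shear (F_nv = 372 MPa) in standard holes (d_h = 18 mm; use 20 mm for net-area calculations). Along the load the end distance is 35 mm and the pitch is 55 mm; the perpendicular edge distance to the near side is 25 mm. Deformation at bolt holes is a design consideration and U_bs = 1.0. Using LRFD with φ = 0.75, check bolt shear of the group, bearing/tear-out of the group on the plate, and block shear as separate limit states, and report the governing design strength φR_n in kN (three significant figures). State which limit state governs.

133 kN (block shear governs)

Bolt shear: A_b = π·16²/4 = 201.1 mm²; R_n = 372 × 201.1 × 3 × 1 / 1000 = 224.4 kN → 0.75 × 224.4 = 168 kN.
Bearing: edge l_c = 26, r_n = 76.75 kN; interior l_c = 37, r_n = 94.46 kN; R_n = 76.75 + 2·94.46 = 265.7 kN → 199 kN.
Block shear: A_gv = 870, A_nv = 570, A_nt = 90 mm²; R_n = min(0.6F_uA_nv, 0.6F_yA_gv) + U_bs·F_u·A_nt = 177.1 kN → 133 kN.
Block shear governs: 133 kN.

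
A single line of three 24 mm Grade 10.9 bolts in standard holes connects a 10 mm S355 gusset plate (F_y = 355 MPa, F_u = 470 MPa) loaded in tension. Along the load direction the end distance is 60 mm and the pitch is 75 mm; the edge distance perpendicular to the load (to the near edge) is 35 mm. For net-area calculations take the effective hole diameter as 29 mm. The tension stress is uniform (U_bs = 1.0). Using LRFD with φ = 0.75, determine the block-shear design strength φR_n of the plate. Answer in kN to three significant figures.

363 kN

Shear plane L_v = 60 + 2·75 = 210 mm; A_gv = 210 × 10 = 2100 mm².
A_nv = (210 − 2.5·29) × 10 = 1375 mm².
A_nt = (35 − 0.5·29) × 10 = 205 mm².
0.6 F_u A_nv = 387.8 kN; 0.6 F_y A_gv = 447.3 kN → shear rupture governs the shear term.
R_n = 387.8 + 1.0 × 470 × 205 / 1000 = 484.1 kN.
Design strength φR_n = 0.75 × 484.1 = 363 kN.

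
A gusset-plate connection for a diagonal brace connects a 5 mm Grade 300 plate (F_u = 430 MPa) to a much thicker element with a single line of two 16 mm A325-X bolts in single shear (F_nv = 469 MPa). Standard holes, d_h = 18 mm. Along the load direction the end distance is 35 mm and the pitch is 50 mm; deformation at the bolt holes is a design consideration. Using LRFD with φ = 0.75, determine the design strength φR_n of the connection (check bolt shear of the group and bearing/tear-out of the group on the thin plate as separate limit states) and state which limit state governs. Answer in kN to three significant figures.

Bolt shear: A_b = π·16²/4 = 201.1 mm²; R_n = 469 × 201.1 × 2 × 1 / 1000 = 188.6 kN → 0.75 × 188.6 = 141 kN.
Bearing (1.2 l_c t F_u ≤ 2.4 d t F_u): upper limit = 2.4·16·5·430 / 1000 = 82.56 kN.
  Edge l_c = 35 − 18/2 = 26 → r_n = 67.08 kN; interior l_c = 50 − 18 = 32 → r_n = 82.56 kN.
  R_n,bearing = 1·67.08 + 1·82.56 = 149.6 kN → 0.75 × 149.6 = 112 kN.
Bearing governs: 112 kN.

112 kN (bearing governs)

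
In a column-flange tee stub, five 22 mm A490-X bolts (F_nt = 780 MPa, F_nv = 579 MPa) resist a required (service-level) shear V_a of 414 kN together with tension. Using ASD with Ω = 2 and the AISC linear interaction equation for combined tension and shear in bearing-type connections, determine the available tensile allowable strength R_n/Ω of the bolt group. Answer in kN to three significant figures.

A_b = π·22²/4 = 380.1 mm²; f_rv = 414 × 1000 / (5 × 380.1) = 217.8 MPa.
F'_nt = 1.3 F_nt − (Ω F_nt / F_nv) f_rv = 1.3·780 − (2·780/579)·217.8 = 427.1 MPa, capped at F_nt → F'_nt = 427.1 MPa.
R_n = F'_nt · A_b · n = 427.1 × 380.1 × 5 / 1000 = 811.8 kN.
Allowable strength R_n/Ω = 811.8 / 2 = 406 kN.

406 kN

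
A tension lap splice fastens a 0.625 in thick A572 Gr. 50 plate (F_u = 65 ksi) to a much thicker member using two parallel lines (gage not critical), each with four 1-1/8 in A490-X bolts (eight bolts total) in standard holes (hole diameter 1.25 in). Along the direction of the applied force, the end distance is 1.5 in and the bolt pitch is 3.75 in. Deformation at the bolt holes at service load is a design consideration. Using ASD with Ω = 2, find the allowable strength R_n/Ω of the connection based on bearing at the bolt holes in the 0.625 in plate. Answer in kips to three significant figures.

Per bolt r_n = 1.2 l_c t F_u ≤ 2.4 d t F_u; upper limit = 2.4 × 1.125 × 0.625 × 65 = 109.7 kips.
Edge bolt: l_c = 1.5 − 1.25/2 = 0.875 in → 1.2 × 0.875 × 0.625 × 65 = 42.66 → r_n = 42.66 kips.
Interior bolts: l_c = 3.75 − 1.25 = 2.5 in → 1.2 × 2.5 × 0.625 × 65 = 121.9 → r_n = 109.7 kips.
R_n = 2 × 42.66 + 6 × 109.7 = 743.4 kips.
Allowable strength R_n/Ω = 743.4 / 2 = 372 kips.

372 kips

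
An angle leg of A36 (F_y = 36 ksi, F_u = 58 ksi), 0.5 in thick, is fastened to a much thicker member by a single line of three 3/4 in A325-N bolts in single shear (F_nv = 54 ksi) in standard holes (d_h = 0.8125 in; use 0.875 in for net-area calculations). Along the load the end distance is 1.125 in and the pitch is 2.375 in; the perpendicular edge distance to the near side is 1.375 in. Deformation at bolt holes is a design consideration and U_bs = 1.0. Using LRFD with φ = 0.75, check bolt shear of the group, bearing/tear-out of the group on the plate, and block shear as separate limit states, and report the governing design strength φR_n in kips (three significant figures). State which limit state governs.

Bolt shear: A_b = π·0.75²/4 = 0.4418 in²; R_n = 54 × 0.4418 × 3 × 1 = 71.57 kips → 0.75 × 71.57 = 53.7 kips.
Bearing: edge l_c = 0.7188, r_n = 25.01 kips; interior l_c = 1.562, r_n = 52.2 kips; R_n = 25.01 + 2·52.2 = 129.4 kips → 97.1 kips.
Block shear: A_gv = 2.938, A_nv = 1.844, A_nt = 0.4688 in²; R_n = min(0.6F_uA_nv, 0.6F_yA_gv) + U_bs·F_u·A_nt = 90.64 kips → 68 kips.
Bolt shear governs: 53.7 kips.

53.7 kips (bolt shear governs)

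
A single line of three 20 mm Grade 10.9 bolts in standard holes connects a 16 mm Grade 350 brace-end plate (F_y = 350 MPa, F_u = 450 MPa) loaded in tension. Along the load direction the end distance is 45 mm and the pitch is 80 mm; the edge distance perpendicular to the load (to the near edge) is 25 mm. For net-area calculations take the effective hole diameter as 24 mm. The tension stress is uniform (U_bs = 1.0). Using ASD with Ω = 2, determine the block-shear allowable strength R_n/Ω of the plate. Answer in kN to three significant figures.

360 kN

Shear plane L_v = 45 + 2·80 = 205 mm; A_gv = 205 × 16 = 3280 mm².
A_nv = (205 − 2.5·24) × 16 = 2320 mm².
A_nt = (25 − 0.5·24) × 16 = 208 mm².
0.6 F_u A_nv = 626.4 kN; 0.6 F_y A_gv = 688.8 kN → shear rupture governs the shear term.
R_n = 626.4 + 1.0 × 450 × 208 / 1000 = 720 kN.
Allowable strength R_n/Ω = 720 / 2 = 360 kN.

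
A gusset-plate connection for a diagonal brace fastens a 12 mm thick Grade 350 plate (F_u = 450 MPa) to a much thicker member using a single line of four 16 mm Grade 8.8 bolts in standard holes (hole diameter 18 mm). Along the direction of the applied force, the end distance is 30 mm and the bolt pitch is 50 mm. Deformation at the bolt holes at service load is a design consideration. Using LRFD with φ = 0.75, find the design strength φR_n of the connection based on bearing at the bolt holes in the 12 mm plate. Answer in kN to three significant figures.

569 kN

Per bolt r_n = 1.2 l_c t F_u ≤ 2.4 d t F_u; upper limit = 2.4 × 16 × 12 × 450 / 1000 = 207.4 kN.
Edge bolt: l_c = 30 − 18/2 = 21 mm → 1.2 × 21 × 12 × 450 / 1000 = 136.1 → r_n = 136.1 kN.
Interior bolts: l_c = 50 − 18 = 32 mm → 1.2 × 32 × 12 × 450 / 1000 = 207.4 → r_n = 207.4 kN.
R_n = 1 × 136.1 + 3 × 207.4 = 758.2 kN.
Design strength φR_n = 0.75 × 758.2 = 569 kN.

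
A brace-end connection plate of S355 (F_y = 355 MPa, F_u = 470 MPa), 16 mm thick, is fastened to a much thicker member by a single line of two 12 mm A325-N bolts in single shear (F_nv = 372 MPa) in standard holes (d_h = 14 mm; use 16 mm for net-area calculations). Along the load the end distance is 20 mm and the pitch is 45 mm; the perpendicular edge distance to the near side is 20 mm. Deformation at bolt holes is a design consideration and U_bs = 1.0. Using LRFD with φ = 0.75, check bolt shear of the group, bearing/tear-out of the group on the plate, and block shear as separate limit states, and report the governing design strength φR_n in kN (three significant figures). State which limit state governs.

63.1 kN (bolt shear governs)

Bolt shear: A_b = π·12²/4 = 113.1 mm²; R_n = 372 × 113.1 × 2 × 1 / 1000 = 84.14 kN → 0.75 × 84.14 = 63.1 kN.
Bearing: edge l_c = 13, r_n = 117.3 kN; interior l_c = 31, r_n = 216.6 kN; R_n = 117.3 + 1·216.6 = 333.9 kN → 250 kN.
Block shear: A_gv = 1040, A_nv = 656, A_nt = 192 mm²; R_n = min(0.6F_uA_nv, 0.6F_yA_gv) + U_bs·F_u·A_nt = 275.2 kN → 206 kN.
Bolt shear governs: 63.1 kN.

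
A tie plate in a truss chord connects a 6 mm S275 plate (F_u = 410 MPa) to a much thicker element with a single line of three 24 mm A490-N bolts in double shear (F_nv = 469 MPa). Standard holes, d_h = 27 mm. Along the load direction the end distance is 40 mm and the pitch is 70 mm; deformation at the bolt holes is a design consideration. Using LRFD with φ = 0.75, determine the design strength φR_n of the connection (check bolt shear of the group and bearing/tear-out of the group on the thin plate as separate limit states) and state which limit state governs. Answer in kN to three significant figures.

249 kN (bearing governs)

Bolt shear: A_b = π·24²/4 = 452.4 mm²; R_n = 469 × 452.4 × 3 × 2 / 1000 = 1273 kN → 0.75 × 1273 = 955 kN.
Bearing (1.2 l_c t F_u ≤ 2.4 d t F_u): upper limit = 2.4·24·6·410 / 1000 = 141.7 kN.
  Edge l_c = 40 − 27/2 = 26.5 → r_n = 78.23 kN; interior l_c = 70 − 27 = 43 → r_n = 126.9 kN.
  R_n,bearing = 1·78.23 + 2·126.9 = 332.1 kN → 0.75 × 332.1 = 249 kN.
Bearing governs: 249 kN.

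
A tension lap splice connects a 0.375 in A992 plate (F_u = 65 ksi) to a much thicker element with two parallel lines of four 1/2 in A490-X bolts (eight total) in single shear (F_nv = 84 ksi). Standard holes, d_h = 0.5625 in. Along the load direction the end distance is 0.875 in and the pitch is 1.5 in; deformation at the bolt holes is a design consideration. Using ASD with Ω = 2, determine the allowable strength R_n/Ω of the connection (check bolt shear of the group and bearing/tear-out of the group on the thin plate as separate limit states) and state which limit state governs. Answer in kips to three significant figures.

Bolt shear: A_b = π·0.5²/4 = 0.1963 in²; R_n = 84 × 0.1963 × 8 × 1 = 131.9 kips → 131.9 / 2 = 66 kips.
Bearing (1.2 l_c t F_u ≤ 2.4 d t F_u): upper limit = 2.4·0.5·0.375·65 = 29.25 kips.
  Edge l_c = 0.875 − 0.5625/2 = 0.5938 → r_n = 17.37 kips; interior l_c = 1.5 − 0.5625 = 0.9375 → r_n = 27.42 kips.
  R_n,bearing = 2·17.37 + 6·27.42 = 199.3 kips → 199.3 / 2 = 99.6 kips.
Bolt shear governs: 66 kips.

66 kips (bolt shear governs)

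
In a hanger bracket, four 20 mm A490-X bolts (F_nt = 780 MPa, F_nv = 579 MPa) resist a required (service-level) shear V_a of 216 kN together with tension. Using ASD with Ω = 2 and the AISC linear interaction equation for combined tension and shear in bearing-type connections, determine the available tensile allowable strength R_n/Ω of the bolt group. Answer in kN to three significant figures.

A_b = π·20²/4 = 314.2 mm²; f_rv = 216 × 1000 / (4 × 314.2) = 171.9 MPa.
F'_nt = 1.3 F_nt − (Ω F_nt / F_nv) f_rv = 1.3·780 − (2·780/579)·171.9 = 550.9 MPa, capped at F_nt → F'_nt = 550.9 MPa.
R_n = F'_nt · A_b · n = 550.9 × 314.2 × 4 / 1000 = 692.3 kN.
Allowable strength R_n/Ω = 692.3 / 2 = 346 kN.

346 kN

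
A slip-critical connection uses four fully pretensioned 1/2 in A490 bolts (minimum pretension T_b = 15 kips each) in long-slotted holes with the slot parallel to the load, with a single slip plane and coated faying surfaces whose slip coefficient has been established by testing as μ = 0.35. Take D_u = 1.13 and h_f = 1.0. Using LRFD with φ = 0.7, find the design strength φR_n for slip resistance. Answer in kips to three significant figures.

16.6 kips

R_n = μ · D_u · h_f · T_b · n_s · n_b = 0.35 × 1.13 × 1.0 × 15 × 1 × 4 = 23.73 kips.
Design strength φR_n = 0.7 × 23.73 = 16.6 kips.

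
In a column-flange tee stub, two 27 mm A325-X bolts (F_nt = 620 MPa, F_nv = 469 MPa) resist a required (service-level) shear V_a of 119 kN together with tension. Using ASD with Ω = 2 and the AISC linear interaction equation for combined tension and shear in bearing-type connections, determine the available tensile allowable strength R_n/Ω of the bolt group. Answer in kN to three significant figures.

A_b = π·27²/4 = 572.6 mm²; f_rv = 119 × 1000 / (2 × 572.6) = 103.9 MPa.
F'_nt = 1.3 F_nt − (Ω F_nt / F_nv) f_rv = 1.3·620 − (2·620/469)·103.9 = 531.2 MPa, capped at F_nt → F'_nt = 531.2 MPa.
R_n = F'_nt · A_b · n = 531.2 × 572.6 × 2 / 1000 = 608.3 kN.
Allowable strength R_n/Ω = 608.3 / 2 = 304 kN.

304 kN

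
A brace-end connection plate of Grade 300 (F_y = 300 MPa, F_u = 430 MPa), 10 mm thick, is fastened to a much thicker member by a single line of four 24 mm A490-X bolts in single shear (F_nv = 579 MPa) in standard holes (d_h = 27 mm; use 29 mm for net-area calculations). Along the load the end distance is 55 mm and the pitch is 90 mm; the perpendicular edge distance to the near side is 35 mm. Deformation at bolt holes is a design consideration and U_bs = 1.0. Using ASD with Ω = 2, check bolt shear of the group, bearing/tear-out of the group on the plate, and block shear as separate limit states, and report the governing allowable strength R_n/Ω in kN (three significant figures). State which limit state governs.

Bolt shear: A_b = π·24²/4 = 452.4 mm²; R_n = 579 × 452.4 × 4 × 1 / 1000 = 1048 kN → 1048 / 2 = 524 kN.
Bearing: edge l_c = 41.5, r_n = 214.1 kN; interior l_c = 63, r_n = 247.7 kN; R_n = 214.1 + 3·247.7 = 957.2 kN → 479 kN.
Block shear: A_gv = 3250, A_nv = 2235, A_nt = 205 mm²; R_n = min(0.6F_uA_nv, 0.6F_yA_gv) + U_bs·F_u·A_nt = 664.8 kN → 332 kN.
Block shear governs: 332 kN.

332 kN (block shear governs)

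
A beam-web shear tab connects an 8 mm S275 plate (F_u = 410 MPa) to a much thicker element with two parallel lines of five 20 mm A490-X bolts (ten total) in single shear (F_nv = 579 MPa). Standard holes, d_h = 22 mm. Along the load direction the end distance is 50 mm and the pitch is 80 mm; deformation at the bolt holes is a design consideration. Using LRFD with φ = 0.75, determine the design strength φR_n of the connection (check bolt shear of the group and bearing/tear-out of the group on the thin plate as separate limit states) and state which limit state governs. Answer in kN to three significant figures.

Bolt shear: A_b = π·20²/4 = 314.2 mm²; R_n = 579 × 314.2 × 10 × 1 / 1000 = 1819 kN → 0.75 × 1819 = 1360 kN.
Bearing (1.2 l_c t F_u ≤ 2.4 d t F_u): upper limit = 2.4·20·8·410 / 1000 = 157.4 kN.
  Edge l_c = 50 − 22/2 = 39 → r_n = 153.5 kN; interior l_c = 80 − 22 = 58 → r_n = 157.4 kN.
  R_n,bearing = 2·153.5 + 8·157.4 = 1567 kN → 0.75 × 1567 = 1170 kN.
Bearing governs: 1170 kN.

1170 kN (bearing governs)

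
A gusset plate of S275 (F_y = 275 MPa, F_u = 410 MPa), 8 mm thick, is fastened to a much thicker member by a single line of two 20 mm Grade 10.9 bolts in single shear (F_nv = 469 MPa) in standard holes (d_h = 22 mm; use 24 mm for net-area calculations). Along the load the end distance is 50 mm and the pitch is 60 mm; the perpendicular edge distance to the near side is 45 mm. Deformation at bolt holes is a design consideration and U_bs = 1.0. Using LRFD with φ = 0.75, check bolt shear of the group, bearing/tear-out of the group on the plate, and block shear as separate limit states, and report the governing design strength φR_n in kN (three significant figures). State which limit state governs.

Bolt shear: A_b = π·20²/4 = 314.2 mm²; R_n = 469 × 314.2 × 2 × 1 / 1000 = 294.7 kN → 0.75 × 294.7 = 221 kN.
Bearing: edge l_c = 39, r_n = 153.5 kN; interior l_c = 38, r_n = 149.6 kN; R_n = 153.5 + 1·149.6 = 303.1 kN → 227 kN.
Block shear: A_gv = 880, A_nv = 592, A_nt = 264 mm²; R_n = min(0.6F_uA_nv, 0.6F_yA_gv) + U_bs·F_u·A_nt = 253.4 kN → 190 kN.
Block shear governs: 190 kN.

190 kN (block shear governs)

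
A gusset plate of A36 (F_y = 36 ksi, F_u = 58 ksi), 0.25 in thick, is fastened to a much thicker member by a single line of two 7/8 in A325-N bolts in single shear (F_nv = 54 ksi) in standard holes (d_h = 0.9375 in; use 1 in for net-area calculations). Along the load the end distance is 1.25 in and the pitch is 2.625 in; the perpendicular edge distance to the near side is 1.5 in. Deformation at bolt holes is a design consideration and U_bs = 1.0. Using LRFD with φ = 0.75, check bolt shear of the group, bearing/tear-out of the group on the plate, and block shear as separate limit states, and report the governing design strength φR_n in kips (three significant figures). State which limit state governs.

26.4 kips (block shear governs)

Bolt shear: A_b = π·0.875²/4 = 0.6013 in²; R_n = 54 × 0.6013 × 2 × 1 = 64.94 kips → 0.75 × 64.94 = 48.7 kips.
Bearing: edge l_c = 0.7812, r_n = 13.59 kips; interior l_c = 1.688, r_n = 29.36 kips; R_n = 13.59 + 1·29.36 = 42.96 kips → 32.2 kips.
Block shear: A_gv = 0.9688, A_nv = 0.5938, A_nt = 0.25 in²; R_n = min(0.6F_uA_nv, 0.6F_yA_gv) + U_bs·F_u·A_nt = 35.16 kips → 26.4 kips.
Block shear governs: 26.4 kips.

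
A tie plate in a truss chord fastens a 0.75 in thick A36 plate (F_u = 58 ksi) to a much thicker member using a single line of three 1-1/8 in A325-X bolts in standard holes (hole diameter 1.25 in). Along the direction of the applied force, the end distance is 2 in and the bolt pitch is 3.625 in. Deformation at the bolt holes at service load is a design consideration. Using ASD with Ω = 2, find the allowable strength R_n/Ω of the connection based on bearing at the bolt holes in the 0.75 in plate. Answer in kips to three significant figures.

153 kips

Per bolt r_n = 1.2 l_c t F_u ≤ 2.4 d t F_u; upper limit = 2.4 × 1.125 × 0.75 × 58 = 117.4 kips.
Edge bolt: l_c = 2 − 1.25/2 = 1.375 in → 1.2 × 1.375 × 0.75 × 58 = 71.77 → r_n = 71.77 kips.
Interior bolts: l_c = 3.625 − 1.25 = 2.375 in → 1.2 × 2.375 × 0.75 × 58 = 124 → r_n = 117.4 kips.
R_n = 1 × 71.77 + 2 × 117.4 = 306.7 kips.
Allowable strength R_n/Ω = 306.7 / 2 = 153 kips.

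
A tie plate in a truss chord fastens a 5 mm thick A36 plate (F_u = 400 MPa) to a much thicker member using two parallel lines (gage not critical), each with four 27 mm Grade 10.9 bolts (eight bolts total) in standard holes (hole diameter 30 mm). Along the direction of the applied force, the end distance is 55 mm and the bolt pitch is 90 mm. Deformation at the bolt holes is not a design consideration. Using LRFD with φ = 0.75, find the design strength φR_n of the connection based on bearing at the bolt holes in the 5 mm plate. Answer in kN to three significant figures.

909 kN

Per bolt r_n = 1.5 l_c t F_u ≤ 3.0 d t F_u; upper limit = 3.0 × 27 × 5 × 400 / 1000 = 162 kN.
Edge bolt: l_c = 55 − 30/2 = 40 mm → 1.5 × 40 × 5 × 400 / 1000 = 120 → r_n = 120 kN.
Interior bolts: l_c = 90 − 30 = 60 mm → 1.5 × 60 × 5 × 400 / 1000 = 180 → r_n = 162 kN.
R_n = 2 × 120 + 6 × 162 = 1212 kN.
Design strength φR_n = 0.75 × 1212 = 909 kN.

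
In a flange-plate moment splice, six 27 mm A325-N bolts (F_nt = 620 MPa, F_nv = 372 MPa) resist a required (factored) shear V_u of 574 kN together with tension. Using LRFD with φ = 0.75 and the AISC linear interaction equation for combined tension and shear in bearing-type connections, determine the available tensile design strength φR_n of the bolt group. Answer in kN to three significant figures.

1120 kN

A_b = π·27²/4 = 572.6 mm²; f_rv = 574 × 1000 / (6 × 572.6) = 167.1 MPa.
F'_nt = 1.3 F_nt − (F_nt / φF_nv) f_rv = 1.3·620 − (620/(0.75·372))·167.1 = 434.7 MPa, capped at F_nt → F'_nt = 434.7 MPa.
R_n = F'_nt · A_b · n = 434.7 × 572.6 × 6 / 1000 = 1493 kN.
Design strength φR_n = 0.75 × 1493 = 1120 kN.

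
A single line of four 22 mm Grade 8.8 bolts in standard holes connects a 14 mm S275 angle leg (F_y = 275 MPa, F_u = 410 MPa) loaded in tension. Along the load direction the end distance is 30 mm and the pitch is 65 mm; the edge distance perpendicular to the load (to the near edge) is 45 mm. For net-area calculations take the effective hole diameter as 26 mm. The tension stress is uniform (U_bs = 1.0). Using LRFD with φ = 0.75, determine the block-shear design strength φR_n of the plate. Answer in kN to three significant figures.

Shear plane L_v = 30 + 3·65 = 225 mm; A_gv = 225 × 14 = 3150 mm².
A_nv = (225 − 3.5·26) × 14 = 1876 mm².
A_nt = (45 − 0.5·26) × 14 = 448 mm².
0.6 F_u A_nv = 461.5 kN; 0.6 F_y A_gv = 519.8 kN → shear rupture governs the shear term.
R_n = 461.5 + 1.0 × 410 × 448 / 1000 = 645.2 kN.
Design strength φR_n = 0.75 × 645.2 = 484 kN.

484 kN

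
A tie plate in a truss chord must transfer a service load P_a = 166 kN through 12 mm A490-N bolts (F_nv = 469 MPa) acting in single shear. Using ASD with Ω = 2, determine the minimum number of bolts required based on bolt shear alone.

7 bolts

A_b = π·12²/4 = 113.1 mm².
Per-bolt allowable strength R_n/Ω = 469 × 113.1 × 1 / 1000 / 2 = 26.52 kN.
n ≥ 166 / 26.52 = 6.259 → use 7 bolts.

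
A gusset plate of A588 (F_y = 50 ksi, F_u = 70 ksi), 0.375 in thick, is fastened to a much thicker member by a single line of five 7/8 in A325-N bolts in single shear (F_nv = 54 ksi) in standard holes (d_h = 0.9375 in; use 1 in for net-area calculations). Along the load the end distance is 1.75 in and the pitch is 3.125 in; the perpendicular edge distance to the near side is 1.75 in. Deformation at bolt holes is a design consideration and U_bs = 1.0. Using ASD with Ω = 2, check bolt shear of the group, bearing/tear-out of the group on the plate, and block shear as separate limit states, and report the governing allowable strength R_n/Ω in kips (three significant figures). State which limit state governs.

81.2 kips (bolt shear governs)

Bolt shear: A_b = π·0.875²/4 = 0.6013 in²; R_n = 54 × 0.6013 × 5 × 1 = 162.4 kips → 162.4 / 2 = 81.2 kips.
Bearing: edge l_c = 1.281, r_n = 40.36 kips; interior l_c = 2.188, r_n = 55.13 kips; R_n = 40.36 + 4·55.13 = 260.9 kips → 130 kips.
Block shear: A_gv = 5.344, A_nv = 3.656, A_nt = 0.4688 in²; R_n = min(0.6F_uA_nv, 0.6F_yA_gv) + U_bs·F_u·A_nt = 186.4 kips → 93.2 kips.
Bolt shear governs: 81.2 kips.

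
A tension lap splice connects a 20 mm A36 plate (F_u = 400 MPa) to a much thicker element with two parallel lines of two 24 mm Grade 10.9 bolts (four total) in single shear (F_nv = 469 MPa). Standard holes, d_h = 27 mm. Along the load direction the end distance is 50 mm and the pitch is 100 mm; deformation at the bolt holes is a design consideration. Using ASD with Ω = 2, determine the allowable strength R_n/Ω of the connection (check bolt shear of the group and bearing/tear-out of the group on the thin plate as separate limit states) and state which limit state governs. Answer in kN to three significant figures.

Bolt shear: A_b = π·24²/4 = 452.4 mm²; R_n = 469 × 452.4 × 4 × 1 / 1000 = 848.7 kN → 848.7 / 2 = 424 kN.
Bearing (1.2 l_c t F_u ≤ 2.4 d t F_u): upper limit = 2.4·24·20·400 / 1000 = 460.8 kN.
  Edge l_c = 50 − 27/2 = 36.5 → r_n = 350.4 kN; interior l_c = 100 − 27 = 73 → r_n = 460.8 kN.
  R_n,bearing = 2·350.4 + 2·460.8 = 1622 kN → 1622 / 2 = 811 kN.
Bolt shear governs: 424 kN.

424 kN (bolt shear governs)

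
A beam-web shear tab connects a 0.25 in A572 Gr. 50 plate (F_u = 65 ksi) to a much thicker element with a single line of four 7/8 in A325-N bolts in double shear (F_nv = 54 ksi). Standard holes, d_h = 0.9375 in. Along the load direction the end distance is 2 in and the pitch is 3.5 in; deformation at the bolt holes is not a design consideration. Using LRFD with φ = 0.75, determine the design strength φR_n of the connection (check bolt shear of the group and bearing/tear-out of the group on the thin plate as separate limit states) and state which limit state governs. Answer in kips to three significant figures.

Bolt shear: A_b = π·0.875²/4 = 0.6013 in²; R_n = 54 × 0.6013 × 4 × 2 = 259.8 kips → 0.75 × 259.8 = 195 kips.
Bearing (1.5 l_c t F_u ≤ 3.0 d t F_u): upper limit = 3.0·0.875·0.25·65 = 42.66 kips.
  Edge l_c = 2 − 0.9375/2 = 1.531 → r_n = 37.32 kips; interior l_c = 3.5 − 0.9375 = 2.562 → r_n = 42.66 kips.
  R_n,bearing = 1·37.32 + 3·42.66 = 165.3 kips → 0.75 × 165.3 = 124 kips.
Bearing governs: 124 kips.

124 kips (bearing governs)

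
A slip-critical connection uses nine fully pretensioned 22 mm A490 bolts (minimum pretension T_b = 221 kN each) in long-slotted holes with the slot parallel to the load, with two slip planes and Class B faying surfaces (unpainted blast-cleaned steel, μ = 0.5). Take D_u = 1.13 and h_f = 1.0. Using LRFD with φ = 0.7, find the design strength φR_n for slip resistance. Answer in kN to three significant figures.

R_n = μ · D_u · h_f · T_b · n_s · n_b = 0.5 × 1.13 × 1.0 × 221 × 2 × 9 = 2248 kN.
Design strength φR_n = 0.7 × 2248 = 1570 kN.

1570 kN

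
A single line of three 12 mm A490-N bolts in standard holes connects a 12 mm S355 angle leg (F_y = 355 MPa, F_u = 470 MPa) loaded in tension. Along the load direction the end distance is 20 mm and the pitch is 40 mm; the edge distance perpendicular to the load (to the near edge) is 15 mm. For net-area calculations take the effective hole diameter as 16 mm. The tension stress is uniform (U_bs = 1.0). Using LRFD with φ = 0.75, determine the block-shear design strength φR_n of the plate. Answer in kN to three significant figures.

182 kN

Shear plane L_v = 20 + 2·40 = 100 mm; A_gv = 100 × 12 = 1200 mm².
A_nv = (100 − 2.5·16) × 12 = 720 mm².
A_nt = (15 − 0.5·16) × 12 = 84 mm².
0.6 F_u A_nv = 203 kN; 0.6 F_y A_gv = 255.6 kN → shear rupture governs the shear term.
R_n = 203 + 1.0 × 470 × 84 / 1000 = 242.5 kN.
Design strength φR_n = 0.75 × 242.5 = 182 kN.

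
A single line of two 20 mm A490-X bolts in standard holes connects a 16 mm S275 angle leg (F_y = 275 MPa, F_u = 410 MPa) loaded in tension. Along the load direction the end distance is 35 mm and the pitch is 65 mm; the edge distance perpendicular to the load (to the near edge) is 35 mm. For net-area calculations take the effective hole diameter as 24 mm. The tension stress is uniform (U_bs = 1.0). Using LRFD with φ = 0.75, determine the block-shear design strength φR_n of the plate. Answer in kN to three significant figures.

Shear plane L_v = 35 + 1·65 = 100 mm; A_gv = 100 × 16 = 1600 mm².
A_nv = (100 − 1.5·24) × 16 = 1024 mm².
A_nt = (35 − 0.5·24) × 16 = 368 mm².
0.6 F_u A_nv = 251.9 kN; 0.6 F_y A_gv = 264 kN → shear rupture governs the shear term.
R_n = 251.9 + 1.0 × 410 × 368 / 1000 = 402.8 kN.
Design strength φR_n = 0.75 × 402.8 = 302 kN.

302 kN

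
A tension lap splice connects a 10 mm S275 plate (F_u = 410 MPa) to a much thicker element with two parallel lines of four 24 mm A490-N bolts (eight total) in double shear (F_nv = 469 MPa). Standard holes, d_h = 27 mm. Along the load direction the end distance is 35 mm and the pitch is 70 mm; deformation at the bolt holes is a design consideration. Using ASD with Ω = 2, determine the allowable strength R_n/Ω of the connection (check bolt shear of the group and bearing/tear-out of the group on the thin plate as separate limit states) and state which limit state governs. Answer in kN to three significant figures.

740 kN (bearing governs)

Bolt shear: A_b = π·24²/4 = 452.4 mm²; R_n = 469 × 452.4 × 8 × 2 / 1000 = 3395 kN → 3395 / 2 = 1700 kN.
Bearing (1.2 l_c t F_u ≤ 2.4 d t F_u): upper limit = 2.4·24·10·410 / 1000 = 236.2 kN.
  Edge l_c = 35 − 27/2 = 21.5 → r_n = 105.8 kN; interior l_c = 70 − 27 = 43 → r_n = 211.6 kN.
  R_n,bearing = 2·105.8 + 6·211.6 = 1481 kN → 1481 / 2 = 740 kN.
Bearing governs: 740 kN.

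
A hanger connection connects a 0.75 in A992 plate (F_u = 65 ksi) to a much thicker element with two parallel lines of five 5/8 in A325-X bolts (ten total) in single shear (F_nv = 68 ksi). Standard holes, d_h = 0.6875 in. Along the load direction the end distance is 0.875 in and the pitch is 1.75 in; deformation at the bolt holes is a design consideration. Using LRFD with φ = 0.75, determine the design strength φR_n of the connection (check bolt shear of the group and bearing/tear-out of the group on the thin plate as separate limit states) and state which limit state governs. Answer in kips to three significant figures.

Bolt shear: A_b = π·0.625²/4 = 0.3068 in²; R_n = 68 × 0.3068 × 10 × 1 = 208.6 kips → 0.75 × 208.6 = 156 kips.
Bearing (1.2 l_c t F_u ≤ 2.4 d t F_u): upper limit = 2.4·0.625·0.75·65 = 73.12 kips.
  Edge l_c = 0.875 − 0.6875/2 = 0.5312 → r_n = 31.08 kips; interior l_c = 1.75 − 0.6875 = 1.062 → r_n = 62.16 kips.
  R_n,bearing = 2·31.08 + 8·62.16 = 559.4 kips → 0.75 × 559.4 = 420 kips.
Bolt shear governs: 156 kips.

156 kips (bolt shear governs)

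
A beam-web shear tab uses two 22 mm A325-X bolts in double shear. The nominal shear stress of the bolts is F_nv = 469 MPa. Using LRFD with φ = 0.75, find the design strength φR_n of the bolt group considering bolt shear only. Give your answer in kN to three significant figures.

A_b = π × 22² / 4 = 380.1 mm².
R_n = F_nv · A_b · n · n_s = 469 × 380.1 × 2 × 2 / 1000 = 713.1 kN.
Design strength φR_n = 0.75 × 713.1 = 535 kN.

535 kN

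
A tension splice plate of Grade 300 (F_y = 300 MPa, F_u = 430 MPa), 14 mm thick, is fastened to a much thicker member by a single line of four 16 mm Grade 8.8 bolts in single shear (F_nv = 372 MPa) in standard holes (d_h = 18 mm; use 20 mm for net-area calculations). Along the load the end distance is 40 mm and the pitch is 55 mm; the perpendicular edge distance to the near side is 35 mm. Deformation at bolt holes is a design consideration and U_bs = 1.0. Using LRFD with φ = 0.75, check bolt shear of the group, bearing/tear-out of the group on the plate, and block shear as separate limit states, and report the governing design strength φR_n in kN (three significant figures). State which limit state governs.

224 kN (bolt shear governs)

Bolt shear: A_b = π·16²/4 = 201.1 mm²; R_n = 372 × 201.1 × 4 × 1 / 1000 = 299.2 kN → 0.75 × 299.2 = 224 kN.
Bearing: edge l_c = 31, r_n = 223.9 kN; interior l_c = 37, r_n = 231.2 kN; R_n = 223.9 + 3·231.2 = 917.4 kN → 688 kN.
Block shear: A_gv = 2870, A_nv = 1890, A_nt = 350 mm²; R_n = min(0.6F_uA_nv, 0.6F_yA_gv) + U_bs·F_u·A_nt = 638.1 kN → 479 kN.
Bolt shear governs: 224 kN.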